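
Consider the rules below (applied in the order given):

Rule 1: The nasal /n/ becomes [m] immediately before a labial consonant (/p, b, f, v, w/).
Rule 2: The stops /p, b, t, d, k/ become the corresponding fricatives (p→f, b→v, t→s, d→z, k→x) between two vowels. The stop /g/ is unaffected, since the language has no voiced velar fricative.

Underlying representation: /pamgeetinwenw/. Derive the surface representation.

pamgeesimwemw

Rule 1 (nasal place assimilation): /n/ precedes the labial consonant /w/, so it assimilates in place to [m]. /n/ precedes the labial consonant /w/, so it assimilates in place to [m]. /pamgeetinwenw/ → pamgeetimwemw.
Rule 2 (intervocalic spirantization): /t/ is a stop between vowels /e/ and /i/, so it spirantizes to the fricative [s]. /pamgeetimwemw/ → pamgeesimwemw.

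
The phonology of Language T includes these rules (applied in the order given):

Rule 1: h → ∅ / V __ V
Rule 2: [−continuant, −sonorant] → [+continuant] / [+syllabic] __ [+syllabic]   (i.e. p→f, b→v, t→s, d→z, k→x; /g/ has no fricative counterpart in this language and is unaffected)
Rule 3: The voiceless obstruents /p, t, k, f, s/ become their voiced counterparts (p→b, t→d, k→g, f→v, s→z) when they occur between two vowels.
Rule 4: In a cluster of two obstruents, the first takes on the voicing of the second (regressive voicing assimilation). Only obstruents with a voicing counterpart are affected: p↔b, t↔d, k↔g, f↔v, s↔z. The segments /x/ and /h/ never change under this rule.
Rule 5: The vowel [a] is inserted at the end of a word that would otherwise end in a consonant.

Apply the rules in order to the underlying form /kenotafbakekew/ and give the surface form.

Rule 1 (intervocalic h-deletion): no segment meets the environment; /kenotafbakekew/ is unchanged.
Rule 2 (intervocalic spirantization): /t/ is a stop between vowels /o/ and /a/, so it spirantizes to the fricative [s]. /k/ is a stop between vowels /a/ and /e/, so it spirantizes to the fricative [x]. /k/ is a stop between vowels /e/ and /e/, so it spirantizes to the fricative [x]. /kenotafbakekew/ → kenosafbaxexew.
Rule 3 (intervocalic voicing): /s/ is a voiceless obstruent between vowels /o/ and /a/, so it voices to [z]. /kenosafbaxexew/ → kenozafbaxexew.
Rule 4 (regressive voicing assimilation): /f/ precedes the voiced obstruent /b/, so it voices to [v] by assimilation. /kenozafbaxexew/ → kenozavbaxexew.
Rule 5 (final a-epenthesis): the form ends in the consonant /w/, so [a] is inserted word-finally. /kenozavbaxexew/ → kenozavbaxexewa.

kenozavbaxexewa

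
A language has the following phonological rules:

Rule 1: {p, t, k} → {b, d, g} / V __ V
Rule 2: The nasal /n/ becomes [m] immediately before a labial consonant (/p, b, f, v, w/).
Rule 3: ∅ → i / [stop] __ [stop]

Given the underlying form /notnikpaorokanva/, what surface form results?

Rule 1 (intervocalic voicing): /k/ is a voiceless stop between vowels /o/ and /a/, so it voices to [g]. /notnikpaorokanva/ → notnikpaoroganva.
Rule 2 (nasal place assimilation): /n/ precedes the labial consonant /v/, so it assimilates in place to [m]. /notnikpaoroganva/ → notnikpaorogamva.
Rule 3 (stop-cluster i-epenthesis): /k/ and /p/ form a stop–stop cluster, so [i] is inserted between them. /notnikpaorogamva/ → notnikipaorogamva.

notnikipaorogamva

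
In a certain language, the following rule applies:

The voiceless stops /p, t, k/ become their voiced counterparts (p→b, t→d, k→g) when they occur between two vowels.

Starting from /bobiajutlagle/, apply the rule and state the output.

bobiajutlagle

No segment of /bobiajutlagle/ meets the structural description of the rule, so the form surfaces unchanged.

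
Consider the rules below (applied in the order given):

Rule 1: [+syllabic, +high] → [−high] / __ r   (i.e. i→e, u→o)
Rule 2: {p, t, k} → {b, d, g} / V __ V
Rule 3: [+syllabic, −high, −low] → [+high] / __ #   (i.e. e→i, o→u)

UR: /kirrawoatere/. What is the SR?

Rule 1 (pre-rhotic lowering): /i/ is a high vowel immediately before /r/, so it lowers to [e]. /kirrawoatere/ → kerrawoatere.
Rule 2 (intervocalic voicing): /t/ is a voiceless stop between vowels /a/ and /e/, so it voices to [d]. /kerrawoatere/ → kerrawoadere.
Rule 3 (final vowel raising): /e/ is a mid vowel in word-final position, so it raises to [i]. /kerrawoadere/ → kerrawoaderi.

kerrawoaderi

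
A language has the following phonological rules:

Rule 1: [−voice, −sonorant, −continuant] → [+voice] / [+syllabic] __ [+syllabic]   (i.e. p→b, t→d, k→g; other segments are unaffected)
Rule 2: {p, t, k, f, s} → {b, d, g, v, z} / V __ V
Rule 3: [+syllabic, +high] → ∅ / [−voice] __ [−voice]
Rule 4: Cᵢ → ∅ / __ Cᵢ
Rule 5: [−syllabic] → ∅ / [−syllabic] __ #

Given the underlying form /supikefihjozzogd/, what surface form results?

Rule 1 (intervocalic voicing): /p/ is a voiceless stop between vowels /u/ and /i/, so it voices to [b]. /k/ is a voiceless stop between vowels /i/ and /e/, so it voices to [g]. /supikefihjozzogd/ → subigefihjozzogd.
Rule 2 (intervocalic voicing): /f/ is a voiceless obstruent between vowels /e/ and /i/, so it voices to [v]. /subigefihjozzogd/ → subigevihjozzogd.
Rule 3 (high vowel syncope): no segment meets the environment; /subigevihjozzogd/ is unchanged.
Rule 4 (degemination): /zz/ is a geminate; the first /z/ deletes. /subigevihjozzogd/ → subigevihjozogd.
Rule 5 (final cluster simplification): /d/ is the second consonant of a word-final cluster /gd/, so it deletes. /subigevihjozogd/ → subigevihjozog.

subigevihjozog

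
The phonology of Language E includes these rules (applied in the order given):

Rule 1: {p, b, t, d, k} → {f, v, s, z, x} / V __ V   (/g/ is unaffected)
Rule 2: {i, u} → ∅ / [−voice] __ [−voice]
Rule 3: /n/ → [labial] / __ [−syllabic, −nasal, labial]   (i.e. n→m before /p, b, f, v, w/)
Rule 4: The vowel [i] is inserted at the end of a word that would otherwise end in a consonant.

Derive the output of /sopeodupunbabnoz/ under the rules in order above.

sofeozufumbabnozi

Rule 1 (intervocalic spirantization): /p/ is a stop between vowels /o/ and /e/, so it spirantizes to the fricative [f]. /d/ is a stop between vowels /o/ and /u/, so it spirantizes to the fricative [z]. /p/ is a stop between vowels /u/ and /u/, so it spirantizes to the fricative [f]. /sopeodupunbabnoz/ → sofeozufunbabnoz.
Rule 2 (high vowel syncope): no segment meets the environment; /sofeozufunbabnoz/ is unchanged.
Rule 3 (nasal place assimilation): /n/ precedes the labial consonant /b/, so it assimilates in place to [m]. /sofeozufunbabnoz/ → sofeozufumbabnoz.
Rule 4 (final i-epenthesis): the form ends in the consonant /z/, so [i] is inserted word-finally. /sofeozufumbabnoz/ → sofeozufumbabnozi.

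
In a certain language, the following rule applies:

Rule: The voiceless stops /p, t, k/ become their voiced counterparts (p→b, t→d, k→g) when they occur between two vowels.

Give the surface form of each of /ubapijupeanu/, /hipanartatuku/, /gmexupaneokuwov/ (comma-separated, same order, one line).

ubabijubeanu, hibanartadugu, gmexubaneoguwov

/ubapijupeanu/: /p/ is a voiceless stop between vowels /a/ and /i/, so it voices to [b]. /p/ is a voiceless stop between vowels /u/ and /e/, so it voices to [b]. → [ubabijubeanu].
/hipanartatuku/: /p/ is a voiceless stop between vowels /i/ and /a/, so it voices to [b]. /t/ is a voiceless stop between vowels /a/ and /u/, so it voices to [d]. /k/ is a voiceless stop between vowels /u/ and /u/, so it voices to [g]. → [hibanartadugu].
/gmexupaneokuwov/: /p/ is a voiceless stop between vowels /u/ and /a/, so it voices to [b]. /k/ is a voiceless stop between vowels /o/ and /u/, so it voices to [g]. → [gmexubaneoguwov].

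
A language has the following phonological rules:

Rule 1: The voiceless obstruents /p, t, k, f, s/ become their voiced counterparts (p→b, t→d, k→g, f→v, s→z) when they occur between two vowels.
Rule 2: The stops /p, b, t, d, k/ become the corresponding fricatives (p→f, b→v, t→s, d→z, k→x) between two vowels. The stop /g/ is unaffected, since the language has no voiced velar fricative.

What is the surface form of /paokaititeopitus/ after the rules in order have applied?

Rule 1 (intervocalic voicing): /k/ is a voiceless obstruent between vowels /o/ and /a/, so it voices to [g]. /t/ is a voiceless obstruent between vowels /i/ and /i/, so it voices to [d]. /t/ is a voiceless obstruent between vowels /i/ and /e/, so it voices to [d]. /p/ is a voiceless obstruent between vowels /o/ and /i/, so it voices to [b]. /t/ is a voiceless obstruent between vowels /i/ and /u/, so it voices to [d]. /paokaititeopitus/ → paogaidideobidus.
Rule 2 (intervocalic spirantization): /d/ is a stop between vowels /i/ and /i/, so it spirantizes to the fricative [z]. /d/ is a stop between vowels /i/ and /e/, so it spirantizes to the fricative [z]. /b/ is a stop between vowels /o/ and /i/, so it spirantizes to the fricative [v]. /d/ is a stop between vowels /i/ and /u/, so it spirantizes to the fricative [z]. /paogaidideobidus/ → paogaizizeovizus.

paogaizizeovizus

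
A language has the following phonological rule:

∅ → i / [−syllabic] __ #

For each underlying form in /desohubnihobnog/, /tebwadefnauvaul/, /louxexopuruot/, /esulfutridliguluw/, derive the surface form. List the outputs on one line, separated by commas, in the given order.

/desohubnihobnog/: the form ends in the consonant /g/, so [i] is inserted word-finally. → [desohubnihobnogi].
/tebwadefnauvaul/: the form ends in the consonant /l/, so [i] is inserted word-finally. → [tebwadefnauvauli].
/louxexopuruot/: the form ends in the consonant /t/, so [i] is inserted word-finally. → [louxexopuruoti].
/esulfutridliguluw/: the form ends in the consonant /w/, so [i] is inserted word-finally. → [esulfutridliguluwi].

desohubnihobnogi, tebwadefnauvauli, louxexopuruoti, esulfutridliguluwi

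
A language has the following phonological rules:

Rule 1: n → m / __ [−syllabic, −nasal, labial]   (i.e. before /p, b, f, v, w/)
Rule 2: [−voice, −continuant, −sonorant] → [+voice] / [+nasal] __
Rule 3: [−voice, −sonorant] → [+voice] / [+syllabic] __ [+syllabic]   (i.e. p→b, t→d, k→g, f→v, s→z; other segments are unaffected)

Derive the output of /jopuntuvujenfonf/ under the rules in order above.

jobunduvujemfomf

Rule 1 (nasal place assimilation): /n/ precedes the labial consonant /f/, so it assimilates in place to [m]. /n/ precedes the labial consonant /f/, so it assimilates in place to [m]. /jopuntuvujenfonf/ → jopuntuvujemfomf.
Rule 2 (post-nasal voicing): /t/ is a voiceless stop immediately after the nasal /n/, so it voices to [d]. /jopuntuvujemfomf/ → jopunduvujemfomf.
Rule 3 (intervocalic voicing): /p/ is a voiceless obstruent between vowels /o/ and /u/, so it voices to [b]. /jopunduvujemfomf/ → jobunduvujemfomf.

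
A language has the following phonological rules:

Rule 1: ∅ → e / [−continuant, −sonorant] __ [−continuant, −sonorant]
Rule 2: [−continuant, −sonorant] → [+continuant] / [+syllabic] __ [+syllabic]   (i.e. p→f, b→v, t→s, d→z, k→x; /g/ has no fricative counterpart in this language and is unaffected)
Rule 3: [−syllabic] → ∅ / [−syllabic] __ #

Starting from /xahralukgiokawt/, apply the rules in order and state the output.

Rule 1 (stop-cluster e-epenthesis): /k/ and /g/ form a stop–stop cluster, so [e] is inserted between them. /xahralukgiokawt/ → xahralukegiokawt.
Rule 2 (intervocalic spirantization): /k/ is a stop between vowels /u/ and /e/, so it spirantizes to the fricative [x]. /k/ is a stop between vowels /o/ and /a/, so it spirantizes to the fricative [x]. /xahralukegiokawt/ → xahraluxegioxawt.
Rule 3 (final cluster simplification): /t/ is the second consonant of a word-final cluster /wt/, so it deletes. /xahraluxegioxawt/ → xahraluxegioxaw.

xahraluxegioxaw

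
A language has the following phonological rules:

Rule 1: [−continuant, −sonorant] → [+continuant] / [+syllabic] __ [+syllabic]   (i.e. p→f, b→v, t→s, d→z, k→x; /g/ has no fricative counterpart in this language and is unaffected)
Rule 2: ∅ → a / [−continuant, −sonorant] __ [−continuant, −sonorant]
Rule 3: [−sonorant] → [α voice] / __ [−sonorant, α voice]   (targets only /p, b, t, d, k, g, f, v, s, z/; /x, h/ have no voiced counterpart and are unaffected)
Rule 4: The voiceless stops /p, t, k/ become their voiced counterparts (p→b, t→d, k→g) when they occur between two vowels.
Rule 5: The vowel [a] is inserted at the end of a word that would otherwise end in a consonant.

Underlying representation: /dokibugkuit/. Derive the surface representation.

doxivugaguita

Rule 1 (intervocalic spirantization): /k/ is a stop between vowels /o/ and /i/, so it spirantizes to the fricative [x]. /b/ is a stop between vowels /i/ and /u/, so it spirantizes to the fricative [v]. /dokibugkuit/ → doxivugkuit.
Rule 2 (stop-cluster a-epenthesis): /g/ and /k/ form a stop–stop cluster, so [a] is inserted between them. /doxivugkuit/ → doxivugakuit.
Rule 3 (regressive voicing assimilation): no segment meets the environment; /doxivugakuit/ is unchanged.
Rule 4 (intervocalic voicing): /k/ is a voiceless stop between vowels /a/ and /u/, so it voices to [g]. /doxivugakuit/ → doxivugaguit.
Rule 5 (final a-epenthesis): the form ends in the consonant /t/, so [a] is inserted word-finally. /doxivugaguit/ → doxivugaguita.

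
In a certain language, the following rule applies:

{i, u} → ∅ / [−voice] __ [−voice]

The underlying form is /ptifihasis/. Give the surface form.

ptfhass

/i/ is a high vowel flanked by voiceless consonants /t/ and /f/, so it deletes.
/i/ is a high vowel flanked by voiceless consonants /f/ and /h/, so it deletes.
/i/ is a high vowel flanked by voiceless consonants /s/ and /s/, so it deletes.
Surface form: [ptfhass].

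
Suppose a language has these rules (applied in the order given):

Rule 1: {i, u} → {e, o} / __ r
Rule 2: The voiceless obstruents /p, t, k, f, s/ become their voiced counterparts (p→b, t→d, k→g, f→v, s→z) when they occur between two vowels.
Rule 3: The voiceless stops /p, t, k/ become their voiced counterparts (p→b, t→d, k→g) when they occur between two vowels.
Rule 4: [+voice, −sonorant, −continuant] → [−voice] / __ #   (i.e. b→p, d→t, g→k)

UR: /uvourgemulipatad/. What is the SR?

Rule 1 (pre-rhotic lowering): /u/ is a high vowel immediately before /r/, so it lowers to [o]. /uvourgemulipatad/ → uvoorgemulipatad.
Rule 2 (intervocalic voicing): /p/ is a voiceless obstruent between vowels /i/ and /a/, so it voices to [b]. /t/ is a voiceless obstruent between vowels /a/ and /a/, so it voices to [d]. /uvoorgemulipatad/ → uvoorgemulibadad.
Rule 3 (intervocalic voicing): no segment meets the environment; /uvoorgemulibadad/ is unchanged.
Rule 4 (final devoicing): /d/ is a voiced stop in word-final position, so it devoices to [t]. /uvoorgemulibadad/ → uvoorgemulibadat.

uvoorgemulibadat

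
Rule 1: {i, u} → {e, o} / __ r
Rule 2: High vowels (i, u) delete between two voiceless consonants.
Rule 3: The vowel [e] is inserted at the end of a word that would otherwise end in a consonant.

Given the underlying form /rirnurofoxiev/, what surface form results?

rernorofoxieve

Rule 1 (pre-rhotic lowering): /i/ is a high vowel immediately before /r/, so it lowers to [e]. /u/ is a high vowel immediately before /r/, so it lowers to [o]. /rirnurofoxiev/ → rernorofoxiev.
Rule 2 (high vowel syncope): no segment meets the environment; /rernorofoxiev/ is unchanged.
Rule 3 (final e-epenthesis): the form ends in the consonant /v/, so [e] is inserted word-finally. /rernorofoxiev/ → rernorofoxieve.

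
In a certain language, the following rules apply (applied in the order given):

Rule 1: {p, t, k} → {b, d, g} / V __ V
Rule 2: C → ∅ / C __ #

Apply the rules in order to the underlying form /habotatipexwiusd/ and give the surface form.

habodadibexwius

Rule 1 (intervocalic voicing): /t/ is a voiceless stop between vowels /o/ and /a/, so it voices to [d]. /t/ is a voiceless stop between vowels /a/ and /i/, so it voices to [d]. /p/ is a voiceless stop between vowels /i/ and /e/, so it voices to [b]. /habotatipexwiusd/ → habodadibexwiusd.
Rule 2 (final cluster simplification): /d/ is the second consonant of a word-final cluster /sd/, so it deletes. /habodadibexwiusd/ → habodadibexwius.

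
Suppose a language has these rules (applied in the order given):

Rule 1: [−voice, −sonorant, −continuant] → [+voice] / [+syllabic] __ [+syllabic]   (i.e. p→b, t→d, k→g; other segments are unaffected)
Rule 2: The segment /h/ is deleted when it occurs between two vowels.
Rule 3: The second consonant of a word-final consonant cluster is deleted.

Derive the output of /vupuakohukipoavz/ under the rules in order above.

vubuagougiboav

Rule 1 (intervocalic voicing): /p/ is a voiceless stop between vowels /u/ and /u/, so it voices to [b]. /k/ is a voiceless stop between vowels /a/ and /o/, so it voices to [g]. /k/ is a voiceless stop between vowels /u/ and /i/, so it voices to [g]. /p/ is a voiceless stop between vowels /i/ and /o/, so it voices to [b]. /vupuakohukipoavz/ → vubuagohugiboavz.
Rule 2 (intervocalic h-deletion): /h/ occurs between vowels /o/ and /u/, so it deletes. /vubuagohugiboavz/ → vubuagougiboavz.
Rule 3 (final cluster simplification): /z/ is the second consonant of a word-final cluster /vz/, so it deletes. /vubuagougiboavz/ → vubuagougiboav.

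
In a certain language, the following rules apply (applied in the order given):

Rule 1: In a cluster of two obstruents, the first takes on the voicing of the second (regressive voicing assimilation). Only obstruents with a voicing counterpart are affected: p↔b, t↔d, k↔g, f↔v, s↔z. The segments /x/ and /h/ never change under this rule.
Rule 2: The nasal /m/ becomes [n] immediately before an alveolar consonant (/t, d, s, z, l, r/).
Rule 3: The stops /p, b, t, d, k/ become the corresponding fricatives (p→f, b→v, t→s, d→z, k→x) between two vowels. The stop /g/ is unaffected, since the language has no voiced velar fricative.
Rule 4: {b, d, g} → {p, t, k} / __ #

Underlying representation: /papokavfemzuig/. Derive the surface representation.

pafoxaffenzuik

Rule 1 (regressive voicing assimilation): /v/ precedes the voiceless obstruent /f/, so it devoices to [f] by assimilation. /papokavfemzuig/ → papokaffemzuig.
Rule 2 (nasal place assimilation): /m/ precedes the alveolar consonant /z/, so it assimilates in place to [n]. /papokaffemzuig/ → papokaffenzuig.
Rule 3 (intervocalic spirantization): /p/ is a stop between vowels /a/ and /o/, so it spirantizes to the fricative [f]. /k/ is a stop between vowels /o/ and /a/, so it spirantizes to the fricative [x]. /papokaffenzuig/ → pafoxaffenzuig.
Rule 4 (final devoicing): /g/ is a voiced stop in word-final position, so it devoices to [k]. /pafoxaffenzuig/ → pafoxaffenzuik.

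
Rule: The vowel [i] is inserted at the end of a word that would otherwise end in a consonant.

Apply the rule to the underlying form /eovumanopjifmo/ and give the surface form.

No segment of /eovumanopjifmo/ meets the structural description of the rule, so the form surfaces unchanged.

eovumanopjifmo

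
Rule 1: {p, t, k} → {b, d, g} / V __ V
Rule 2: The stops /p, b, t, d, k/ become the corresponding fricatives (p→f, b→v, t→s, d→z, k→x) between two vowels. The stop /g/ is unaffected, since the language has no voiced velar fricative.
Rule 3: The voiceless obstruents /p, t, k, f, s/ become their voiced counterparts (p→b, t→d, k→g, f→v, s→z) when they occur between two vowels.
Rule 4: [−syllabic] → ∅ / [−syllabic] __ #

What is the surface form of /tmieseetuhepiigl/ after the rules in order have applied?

tmiezeezuheviig

Rule 1 (intervocalic voicing): /t/ is a voiceless stop between vowels /e/ and /u/, so it voices to [d]. /p/ is a voiceless stop between vowels /e/ and /i/, so it voices to [b]. /tmieseetuhepiigl/ → tmieseeduhebiigl.
Rule 2 (intervocalic spirantization): /d/ is a stop between vowels /e/ and /u/, so it spirantizes to the fricative [z]. /b/ is a stop between vowels /e/ and /i/, so it spirantizes to the fricative [v]. /tmieseeduhebiigl/ → tmieseezuheviigl.
Rule 3 (intervocalic voicing): /s/ is a voiceless obstruent between vowels /e/ and /e/, so it voices to [z]. /tmieseezuheviigl/ → tmiezeezuheviigl.
Rule 4 (final cluster simplification): /l/ is the second consonant of a word-final cluster /gl/, so it deletes. /tmiezeezuheviigl/ → tmiezeezuheviig.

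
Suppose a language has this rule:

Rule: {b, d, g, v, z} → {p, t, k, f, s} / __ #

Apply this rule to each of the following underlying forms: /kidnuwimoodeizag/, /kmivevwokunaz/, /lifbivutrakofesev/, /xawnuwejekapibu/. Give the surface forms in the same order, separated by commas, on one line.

kidnuwimoodeizak, kmivevwokunas, lifbivutrakofesef, xawnuwejekapibu

/kidnuwimoodeizag/: /g/ is a voiced obstruent in word-final position, so it devoices to [k]. → [kidnuwimoodeizak].
/kmivevwokunaz/: /z/ is a voiced obstruent in word-final position, so it devoices to [s]. → [kmivevwokunas].
/lifbivutrakofesev/: /v/ is a voiced obstruent in word-final position, so it devoices to [f]. → [lifbivutrakofesef].
/xawnuwejekapibu/: the rule's environment is not met; surfaces unchanged as [xawnuwejekapibu].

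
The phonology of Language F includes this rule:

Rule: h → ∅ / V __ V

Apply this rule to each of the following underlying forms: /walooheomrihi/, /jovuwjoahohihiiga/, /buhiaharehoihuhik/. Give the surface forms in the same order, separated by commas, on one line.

walooeomrii, jovuwjoaoiiiga, buiaareoiuik

/walooheomrihi/: /h/ occurs between vowels /o/ and /e/, so it deletes. /h/ occurs between vowels /i/ and /i/, so it deletes. → [walooeomrii].
/jovuwjoahohihiiga/: /h/ occurs between vowels /a/ and /o/, so it deletes. /h/ occurs between vowels /o/ and /i/, so it deletes. /h/ occurs between vowels /i/ and /i/, so it deletes. → [jovuwjoaoiiiga].
/buhiaharehoihuhik/: /h/ occurs between vowels /u/ and /i/, so it deletes. /h/ occurs between vowels /a/ and /a/, so it deletes. /h/ occurs between vowels /e/ and /o/, so it deletes. /h/ occurs between vowels /i/ and /u/, so it deletes. /h/ occurs between vowels /u/ and /i/, so it deletes. → [buiaareoiuik].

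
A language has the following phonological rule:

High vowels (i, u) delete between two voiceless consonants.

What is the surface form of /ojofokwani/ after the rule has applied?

No segment of /ojofokwani/ meets the structural description of the rule, so the form surfaces unchanged.

ojofokwani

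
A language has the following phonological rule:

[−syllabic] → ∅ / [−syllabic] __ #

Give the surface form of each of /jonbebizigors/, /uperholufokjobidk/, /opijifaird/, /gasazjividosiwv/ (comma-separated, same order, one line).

jonbebizigor, uperholufokjobid, opijifair, gasazjividosiw

/jonbebizigors/: /s/ is the second consonant of a word-final cluster /rs/, so it deletes. → [jonbebizigor].
/uperholufokjobidk/: /k/ is the second consonant of a word-final cluster /dk/, so it deletes. → [uperholufokjobid].
/opijifaird/: /d/ is the second consonant of a word-final cluster /rd/, so it deletes. → [opijifair].
/gasazjividosiwv/: /v/ is the second consonant of a word-final cluster /wv/, so it deletes. → [gasazjividosiw].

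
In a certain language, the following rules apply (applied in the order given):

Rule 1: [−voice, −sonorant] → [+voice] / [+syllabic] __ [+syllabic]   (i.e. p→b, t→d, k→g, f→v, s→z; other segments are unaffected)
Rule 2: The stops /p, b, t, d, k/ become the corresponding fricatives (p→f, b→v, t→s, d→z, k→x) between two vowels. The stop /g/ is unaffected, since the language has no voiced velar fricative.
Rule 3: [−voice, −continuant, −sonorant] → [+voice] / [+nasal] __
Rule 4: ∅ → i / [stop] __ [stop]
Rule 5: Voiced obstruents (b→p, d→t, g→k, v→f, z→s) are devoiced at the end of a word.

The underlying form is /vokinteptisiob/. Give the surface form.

Rule 1 (intervocalic voicing): /k/ is a voiceless obstruent between vowels /o/ and /i/, so it voices to [g]. /s/ is a voiceless obstruent between vowels /i/ and /i/, so it voices to [z]. /vokinteptisiob/ → voginteptiziob.
Rule 2 (intervocalic spirantization): no segment meets the environment; /voginteptiziob/ is unchanged.
Rule 3 (post-nasal voicing): /t/ is a voiceless stop immediately after the nasal /n/, so it voices to [d]. /voginteptiziob/ → vogindeptiziob.
Rule 4 (stop-cluster i-epenthesis): /p/ and /t/ form a stop–stop cluster, so [i] is inserted between them. /vogindeptiziob/ → vogindepitiziob.
Rule 5 (final devoicing): /b/ is a voiced obstruent in word-final position, so it devoices to [p]. /vogindepitiziob/ → vogindepitiziop.

vogindepitiziop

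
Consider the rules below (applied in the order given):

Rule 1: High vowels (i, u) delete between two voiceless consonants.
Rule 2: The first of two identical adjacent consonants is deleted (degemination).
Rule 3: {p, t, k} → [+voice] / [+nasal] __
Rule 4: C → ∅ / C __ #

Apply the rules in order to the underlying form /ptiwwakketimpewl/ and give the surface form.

Rule 1 (high vowel syncope): no segment meets the environment; /ptiwwakketimpewl/ is unchanged.
Rule 2 (degemination): /ww/ is a geminate; the first /w/ deletes. /kk/ is a geminate; the first /k/ deletes. /ptiwwakketimpewl/ → ptiwaketimpewl.
Rule 3 (post-nasal voicing): /p/ is a voiceless stop immediately after the nasal /m/, so it voices to [b]. /ptiwaketimpewl/ → ptiwaketimbewl.
Rule 4 (final cluster simplification): /l/ is the second consonant of a word-final cluster /wl/, so it deletes. /ptiwaketimbewl/ → ptiwaketimbew.

ptiwaketimbew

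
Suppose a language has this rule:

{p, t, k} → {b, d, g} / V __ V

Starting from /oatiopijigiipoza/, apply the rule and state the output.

/t/ is a voiceless stop between vowels /a/ and /i/, so it voices to [d].
/p/ is a voiceless stop between vowels /o/ and /i/, so it voices to [b].
/p/ is a voiceless stop between vowels /i/ and /o/, so it voices to [b].
Surface form: [oadiobijigiiboza].

oadiobijigiiboza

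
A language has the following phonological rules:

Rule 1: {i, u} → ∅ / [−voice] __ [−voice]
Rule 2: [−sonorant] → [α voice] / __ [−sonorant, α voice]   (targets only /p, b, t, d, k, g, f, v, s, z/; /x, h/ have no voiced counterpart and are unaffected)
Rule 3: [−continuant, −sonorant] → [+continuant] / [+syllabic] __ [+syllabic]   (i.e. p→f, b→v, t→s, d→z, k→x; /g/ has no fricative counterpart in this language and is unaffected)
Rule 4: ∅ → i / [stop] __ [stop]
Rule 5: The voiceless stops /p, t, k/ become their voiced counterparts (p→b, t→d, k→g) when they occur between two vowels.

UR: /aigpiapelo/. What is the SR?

Rule 1 (high vowel syncope): no segment meets the environment; /aigpiapelo/ is unchanged.
Rule 2 (regressive voicing assimilation): /g/ precedes the voiceless obstruent /p/, so it devoices to [k] by assimilation. /aigpiapelo/ → aikpiapelo.
Rule 3 (intervocalic spirantization): /p/ is a stop between vowels /a/ and /e/, so it spirantizes to the fricative [f]. /aikpiapelo/ → aikpiafelo.
Rule 4 (stop-cluster i-epenthesis): /k/ and /p/ form a stop–stop cluster, so [i] is inserted between them. /aikpiafelo/ → aikipiafelo.
Rule 5 (intervocalic voicing): /k/ is a voiceless stop between vowels /i/ and /i/, so it voices to [g]. /p/ is a voiceless stop between vowels /i/ and /i/, so it voices to [b]. /aikipiafelo/ → aigibiafelo.

aigibiafelo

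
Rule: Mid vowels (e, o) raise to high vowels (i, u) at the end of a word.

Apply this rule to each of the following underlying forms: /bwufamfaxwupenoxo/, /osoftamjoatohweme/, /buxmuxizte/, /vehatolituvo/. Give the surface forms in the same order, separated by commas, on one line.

bwufamfaxwupenoxu, osoftamjoatohwemi, buxmuxizti, vehatolituvu

/bwufamfaxwupenoxo/: /o/ is a mid vowel in word-final position, so it raises to [u]. → [bwufamfaxwupenoxu].
/osoftamjoatohweme/: /e/ is a mid vowel in word-final position, so it raises to [i]. → [osoftamjoatohwemi].
/buxmuxizte/: /e/ is a mid vowel in word-final position, so it raises to [i]. → [buxmuxizti].
/vehatolituvo/: /o/ is a mid vowel in word-final position, so it raises to [u]. → [vehatolituvu].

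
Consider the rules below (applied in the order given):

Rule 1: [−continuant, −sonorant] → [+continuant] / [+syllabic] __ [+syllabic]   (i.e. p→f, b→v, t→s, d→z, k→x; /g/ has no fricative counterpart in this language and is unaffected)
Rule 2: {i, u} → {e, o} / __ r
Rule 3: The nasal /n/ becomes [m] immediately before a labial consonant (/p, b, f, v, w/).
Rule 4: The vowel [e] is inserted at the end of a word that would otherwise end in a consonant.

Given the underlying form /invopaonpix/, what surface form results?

imvofaompixe

Rule 1 (intervocalic spirantization): /p/ is a stop between vowels /o/ and /a/, so it spirantizes to the fricative [f]. /invopaonpix/ → invofaonpix.
Rule 2 (pre-rhotic lowering): no segment meets the environment; /invofaonpix/ is unchanged.
Rule 3 (nasal place assimilation): /n/ precedes the labial consonant /v/, so it assimilates in place to [m]. /n/ precedes the labial consonant /p/, so it assimilates in place to [m]. /invofaonpix/ → imvofaompix.
Rule 4 (final e-epenthesis): the form ends in the consonant /x/, so [e] is inserted word-finally. /imvofaompix/ → imvofaompixe.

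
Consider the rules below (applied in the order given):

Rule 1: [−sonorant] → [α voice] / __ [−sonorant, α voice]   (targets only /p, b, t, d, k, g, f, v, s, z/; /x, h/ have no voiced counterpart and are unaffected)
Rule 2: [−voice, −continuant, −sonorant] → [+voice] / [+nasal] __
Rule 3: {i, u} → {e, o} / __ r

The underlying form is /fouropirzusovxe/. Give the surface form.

Rule 1 (regressive voicing assimilation): /v/ precedes the voiceless obstruent /x/, so it devoices to [f] by assimilation. /fouropirzusovxe/ → fouropirzusofxe.
Rule 2 (post-nasal voicing): no segment meets the environment; /fouropirzusofxe/ is unchanged.
Rule 3 (pre-rhotic lowering): /u/ is a high vowel immediately before /r/, so it lowers to [o]. /i/ is a high vowel immediately before /r/, so it lowers to [e]. /fouropirzusofxe/ → fooroperzusofxe.

fooroperzusofxe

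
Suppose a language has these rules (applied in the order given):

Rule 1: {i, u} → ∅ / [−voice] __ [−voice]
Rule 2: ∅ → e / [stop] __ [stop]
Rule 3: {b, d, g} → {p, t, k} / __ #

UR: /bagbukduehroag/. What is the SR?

bagebukeduehroak

Rule 1 (high vowel syncope): no segment meets the environment; /bagbukduehroag/ is unchanged.
Rule 2 (stop-cluster e-epenthesis): /g/ and /b/ form a stop–stop cluster, so [e] is inserted between them. /k/ and /d/ form a stop–stop cluster, so [e] is inserted between them. /bagbukduehroag/ → bagebukeduehroag.
Rule 3 (final devoicing): /g/ is a voiced stop in word-final position, so it devoices to [k]. /bagebukeduehroag/ → bagebukeduehroak.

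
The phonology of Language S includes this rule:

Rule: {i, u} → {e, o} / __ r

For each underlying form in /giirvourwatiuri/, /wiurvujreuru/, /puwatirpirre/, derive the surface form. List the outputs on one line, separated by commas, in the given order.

/giirvourwatiuri/: /i/ is a high vowel immediately before /r/, so it lowers to [e]. /u/ is a high vowel immediately before /r/, so it lowers to [o]. /u/ is a high vowel immediately before /r/, so it lowers to [o]. → [giervoorwatiori].
/wiurvujreuru/: /u/ is a high vowel immediately before /r/, so it lowers to [o]. /u/ is a high vowel immediately before /r/, so it lowers to [o]. → [wiorvujreoru].
/puwatirpirre/: /i/ is a high vowel immediately before /r/, so it lowers to [e]. /i/ is a high vowel immediately before /r/, so it lowers to [e]. → [puwaterperre].

giervoorwatiori, wiorvujreoru, puwaterperre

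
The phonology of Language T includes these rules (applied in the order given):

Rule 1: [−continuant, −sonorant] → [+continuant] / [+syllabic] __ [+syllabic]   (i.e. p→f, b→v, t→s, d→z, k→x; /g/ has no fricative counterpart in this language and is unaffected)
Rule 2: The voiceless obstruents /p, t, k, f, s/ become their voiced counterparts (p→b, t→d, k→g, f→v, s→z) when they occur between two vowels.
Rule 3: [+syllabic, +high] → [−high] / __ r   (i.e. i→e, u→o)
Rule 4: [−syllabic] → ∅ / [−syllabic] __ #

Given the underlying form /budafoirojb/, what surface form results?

buzavoeroj

Rule 1 (intervocalic spirantization): /d/ is a stop between vowels /u/ and /a/, so it spirantizes to the fricative [z]. /budafoirojb/ → buzafoirojb.
Rule 2 (intervocalic voicing): /f/ is a voiceless obstruent between vowels /a/ and /o/, so it voices to [v]. /buzafoirojb/ → buzavoirojb.
Rule 3 (pre-rhotic lowering): /i/ is a high vowel immediately before /r/, so it lowers to [e]. /buzavoirojb/ → buzavoerojb.
Rule 4 (final cluster simplification): /b/ is the second consonant of a word-final cluster /jb/, so it deletes. /buzavoerojb/ → buzavoeroj.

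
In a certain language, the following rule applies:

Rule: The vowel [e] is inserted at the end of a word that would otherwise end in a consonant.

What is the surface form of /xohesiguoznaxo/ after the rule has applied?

No segment of /xohesiguoznaxo/ meets the structural description of the rule, so the form surfaces unchanged.

xohesiguoznaxo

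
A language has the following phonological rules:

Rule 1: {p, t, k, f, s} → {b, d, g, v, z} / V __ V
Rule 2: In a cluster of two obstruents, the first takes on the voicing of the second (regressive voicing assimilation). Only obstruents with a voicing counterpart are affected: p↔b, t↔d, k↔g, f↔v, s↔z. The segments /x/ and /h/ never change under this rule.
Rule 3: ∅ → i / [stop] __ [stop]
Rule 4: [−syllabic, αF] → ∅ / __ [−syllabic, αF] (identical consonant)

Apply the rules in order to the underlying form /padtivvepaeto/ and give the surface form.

Rule 1 (intervocalic voicing): /p/ is a voiceless obstruent between vowels /e/ and /a/, so it voices to [b]. /t/ is a voiceless obstruent between vowels /e/ and /o/, so it voices to [d]. /padtivvepaeto/ → padtivvebaedo.
Rule 2 (regressive voicing assimilation): /d/ precedes the voiceless obstruent /t/, so it devoices to [t] by assimilation. /padtivvebaedo/ → pattivvebaedo.
Rule 3 (stop-cluster i-epenthesis): /t/ and /t/ form a stop–stop cluster, so [i] is inserted between them. /pattivvebaedo/ → patitivvebaedo.
Rule 4 (degemination): /vv/ is a geminate; the first /v/ deletes. /patitivvebaedo/ → patitivebaedo.

patitivebaedo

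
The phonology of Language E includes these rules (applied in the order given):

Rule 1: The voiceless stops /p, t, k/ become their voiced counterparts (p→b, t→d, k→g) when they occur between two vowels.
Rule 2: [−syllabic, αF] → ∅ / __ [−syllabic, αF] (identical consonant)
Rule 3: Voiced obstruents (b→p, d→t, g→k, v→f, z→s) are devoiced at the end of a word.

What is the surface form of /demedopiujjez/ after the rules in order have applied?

Rule 1 (intervocalic voicing): /p/ is a voiceless stop between vowels /o/ and /i/, so it voices to [b]. /demedopiujjez/ → demedobiujjez.
Rule 2 (degemination): /jj/ is a geminate; the first /j/ deletes. /demedobiujjez/ → demedobiujez.
Rule 3 (final devoicing): /z/ is a voiced obstruent in word-final position, so it devoices to [s]. /demedobiujez/ → demedobiujes.

demedobiujes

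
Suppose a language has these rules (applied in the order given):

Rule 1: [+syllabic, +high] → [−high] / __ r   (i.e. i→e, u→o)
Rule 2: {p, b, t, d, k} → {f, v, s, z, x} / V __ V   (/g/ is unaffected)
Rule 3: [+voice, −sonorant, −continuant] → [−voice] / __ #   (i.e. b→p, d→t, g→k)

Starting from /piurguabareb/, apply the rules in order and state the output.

piorguavarep

Rule 1 (pre-rhotic lowering): /u/ is a high vowel immediately before /r/, so it lowers to [o]. /piurguabareb/ → piorguabareb.
Rule 2 (intervocalic spirantization): /b/ is a stop between vowels /a/ and /a/, so it spirantizes to the fricative [v]. /piorguabareb/ → piorguavareb.
Rule 3 (final devoicing): /b/ is a voiced stop in word-final position, so it devoices to [p]. /piorguavareb/ → piorguavarep.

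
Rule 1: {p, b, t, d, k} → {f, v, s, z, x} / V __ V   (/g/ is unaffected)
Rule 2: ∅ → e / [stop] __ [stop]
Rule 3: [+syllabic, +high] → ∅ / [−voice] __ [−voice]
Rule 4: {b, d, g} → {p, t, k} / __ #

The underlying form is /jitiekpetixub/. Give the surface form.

jisiekepesxup

Rule 1 (intervocalic spirantization): /t/ is a stop between vowels /i/ and /i/, so it spirantizes to the fricative [s]. /t/ is a stop between vowels /e/ and /i/, so it spirantizes to the fricative [s]. /jitiekpetixub/ → jisiekpesixub.
Rule 2 (stop-cluster e-epenthesis): /k/ and /p/ form a stop–stop cluster, so [e] is inserted between them. /jisiekpesixub/ → jisiekepesixub.
Rule 3 (high vowel syncope): /i/ is a high vowel flanked by voiceless consonants /s/ and /x/, so it deletes. /jisiekepesixub/ → jisiekepesxub.
Rule 4 (final devoicing): /b/ is a voiced stop in word-final position, so it devoices to [p]. /jisiekepesxub/ → jisiekepesxup.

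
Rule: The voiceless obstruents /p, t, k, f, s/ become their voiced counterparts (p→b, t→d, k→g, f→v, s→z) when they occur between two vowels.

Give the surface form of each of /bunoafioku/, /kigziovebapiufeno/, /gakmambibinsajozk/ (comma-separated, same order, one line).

bunoaviogu, kigziovebabiuveno, gakmambibinsajozk

/bunoafioku/: /f/ is a voiceless obstruent between vowels /a/ and /i/, so it voices to [v]. /k/ is a voiceless obstruent between vowels /o/ and /u/, so it voices to [g]. → [bunoaviogu].
/kigziovebapiufeno/: /p/ is a voiceless obstruent between vowels /a/ and /i/, so it voices to [b]. /f/ is a voiceless obstruent between vowels /u/ and /e/, so it voices to [v]. → [kigziovebabiuveno].
/gakmambibinsajozk/: the rule's environment is not met; surfaces unchanged as [gakmambibinsajozk].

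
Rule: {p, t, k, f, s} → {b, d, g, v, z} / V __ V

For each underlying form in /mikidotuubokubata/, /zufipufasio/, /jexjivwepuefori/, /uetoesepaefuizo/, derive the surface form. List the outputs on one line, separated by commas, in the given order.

migidoduubogubada, zuvibuvazio, jexjivwebuevori, uedoezebaevuizo

/mikidotuubokubata/: /k/ is a voiceless obstruent between vowels /i/ and /i/, so it voices to [g]. /t/ is a voiceless obstruent between vowels /o/ and /u/, so it voices to [d]. /k/ is a voiceless obstruent between vowels /o/ and /u/, so it voices to [g]. /t/ is a voiceless obstruent between vowels /a/ and /a/, so it voices to [d]. → [migidoduubogubada].
/zufipufasio/: /f/ is a voiceless obstruent between vowels /u/ and /i/, so it voices to [v]. /p/ is a voiceless obstruent between vowels /i/ and /u/, so it voices to [b]. /f/ is a voiceless obstruent between vowels /u/ and /a/, so it voices to [v]. /s/ is a voiceless obstruent between vowels /a/ and /i/, so it voices to [z]. → [zuvibuvazio].
/jexjivwepuefori/: /p/ is a voiceless obstruent between vowels /e/ and /u/, so it voices to [b]. /f/ is a voiceless obstruent between vowels /e/ and /o/, so it voices to [v]. → [jexjivwebuevori].
/uetoesepaefuizo/: /t/ is a voiceless obstruent between vowels /e/ and /o/, so it voices to [d]. /s/ is a voiceless obstruent between vowels /e/ and /e/, so it voices to [z]. /p/ is a voiceless obstruent between vowels /e/ and /a/, so it voices to [b]. /f/ is a voiceless obstruent between vowels /e/ and /u/, so it voices to [v]. → [uedoezebaevuizo].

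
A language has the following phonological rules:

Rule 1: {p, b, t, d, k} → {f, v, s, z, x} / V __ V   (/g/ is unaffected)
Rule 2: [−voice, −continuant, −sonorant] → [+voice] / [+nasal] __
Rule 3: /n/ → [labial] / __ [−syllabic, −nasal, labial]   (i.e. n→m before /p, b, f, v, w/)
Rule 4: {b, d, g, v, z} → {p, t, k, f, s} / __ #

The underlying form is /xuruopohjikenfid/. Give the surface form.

xuruofohjixemfit

Rule 1 (intervocalic spirantization): /p/ is a stop between vowels /o/ and /o/, so it spirantizes to the fricative [f]. /k/ is a stop between vowels /i/ and /e/, so it spirantizes to the fricative [x]. /xuruopohjikenfid/ → xuruofohjixenfid.
Rule 2 (post-nasal voicing): no segment meets the environment; /xuruofohjixenfid/ is unchanged.
Rule 3 (nasal place assimilation): /n/ precedes the labial consonant /f/, so it assimilates in place to [m]. /xuruofohjixenfid/ → xuruofohjixemfid.
Rule 4 (final devoicing): /d/ is a voiced obstruent in word-final position, so it devoices to [t]. /xuruofohjixemfid/ → xuruofohjixemfit.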